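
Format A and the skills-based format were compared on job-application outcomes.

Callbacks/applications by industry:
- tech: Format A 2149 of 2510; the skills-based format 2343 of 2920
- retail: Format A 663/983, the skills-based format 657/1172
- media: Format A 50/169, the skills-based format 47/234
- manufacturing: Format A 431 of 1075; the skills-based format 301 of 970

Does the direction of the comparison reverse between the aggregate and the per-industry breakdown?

No

Tech: Format A 2149/2510 = 85.6%, the skills-based format 2343/2920 = 80.2% → Format A
Retail: Format A 663/983 = 67.4%, the skills-based format 657/1172 = 56.1% → Format A
Media: Format A 50/169 = 29.6%, the skills-based format 47/234 = 20.1% → Format A
Manufacturing: Format A 431/1075 = 40.1%, the skills-based format 301/970 = 31.0% → Format A
Overall: Format A 3293/4737 = 69.5%, the skills-based format 3348/5296 = 63.2% → Format A
Format A wins overall and in every industry group — no reversal.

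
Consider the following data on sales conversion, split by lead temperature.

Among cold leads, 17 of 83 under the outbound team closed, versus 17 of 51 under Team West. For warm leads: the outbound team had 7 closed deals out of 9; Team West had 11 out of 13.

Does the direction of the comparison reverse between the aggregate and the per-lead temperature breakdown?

Cold: the outbound team 17/83 = 20.5%, Team West 17/51 = 33.3% → Team West
Warm: the outbound team 7/9 = 77.8%, Team West 11/13 = 84.6% → Team West
Overall: the outbound team 24/92 = 26.1%, Team West 28/64 = 43.8% → Team West
Team West wins overall and in every lead group — no reversal.

No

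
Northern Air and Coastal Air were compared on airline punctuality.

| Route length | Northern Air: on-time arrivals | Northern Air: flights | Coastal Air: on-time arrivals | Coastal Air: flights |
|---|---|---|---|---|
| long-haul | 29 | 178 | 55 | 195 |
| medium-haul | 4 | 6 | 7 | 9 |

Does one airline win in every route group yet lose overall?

Long-haul: Northern Air 29/178 = 16.3%, Coastal Air 55/195 = 28.2% → Coastal Air
Medium-haul: Northern Air 4/6 = 66.7%, Coastal Air 7/9 = 77.8% → Coastal Air
Overall: Northern Air 33/184 = 17.9%, Coastal Air 62/204 = 30.4% → Coastal Air
Coastal Air wins overall and in every route group — no reversal.

No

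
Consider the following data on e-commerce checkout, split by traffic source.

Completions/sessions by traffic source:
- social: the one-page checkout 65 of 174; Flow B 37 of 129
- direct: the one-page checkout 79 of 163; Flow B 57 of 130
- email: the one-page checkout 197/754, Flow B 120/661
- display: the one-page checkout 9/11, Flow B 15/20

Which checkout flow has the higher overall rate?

Social: the one-page checkout 65/174 = 37.4%, Flow B 37/129 = 28.7% → the one-page checkout
Direct: the one-page checkout 79/163 = 48.5%, Flow B 57/130 = 43.8% → the one-page checkout
Email: the one-page checkout 197/754 = 26.1%, Flow B 120/661 = 18.2% → the one-page checkout
Display: the one-page checkout 9/11 = 81.8%, Flow B 15/20 = 75.0% → the one-page checkout
Overall: the one-page checkout 350/1102 = 31.8%, Flow B 229/940 = 24.4% → the one-page checkout

the one-page checkout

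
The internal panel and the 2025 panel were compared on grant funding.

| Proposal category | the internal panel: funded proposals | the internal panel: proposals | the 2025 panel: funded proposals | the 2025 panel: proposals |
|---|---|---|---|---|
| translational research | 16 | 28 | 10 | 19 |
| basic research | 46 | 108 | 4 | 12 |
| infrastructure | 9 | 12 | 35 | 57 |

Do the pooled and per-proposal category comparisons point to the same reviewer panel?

Translational research: the internal panel 16/28 = 57.1%, the 2025 panel 10/19 = 52.6% → the internal panel
Basic research: the internal panel 46/108 = 42.6%, the 2025 panel 4/12 = 33.3% → the internal panel
Infrastructure: the internal panel 9/12 = 75.0%, the 2025 panel 35/57 = 61.4% → the internal panel
Overall: the internal panel 71/148 = 48.0%, the 2025 panel 49/88 = 55.7% → the 2025 panel
The internal panel wins each proposal group but the 2025 panel wins overall — the comparison reverses. The internal panel's proposals skew toward basic research, which has a lower base rate.

No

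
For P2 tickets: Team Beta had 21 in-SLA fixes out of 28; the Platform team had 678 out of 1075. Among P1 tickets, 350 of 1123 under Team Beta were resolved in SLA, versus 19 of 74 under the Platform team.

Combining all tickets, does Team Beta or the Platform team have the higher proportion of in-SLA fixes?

P2: Team Beta 21/28 = 75.0%, the Platform team 678/1075 = 63.1% → Team Beta
P1: Team Beta 350/1123 = 31.2%, the Platform team 19/74 = 25.7% → Team Beta
Overall: Team Beta 371/1151 = 32.2%, the Platform team 697/1149 = 60.7% → the Platform team
(Team Beta wins every ticket group but the Platform team wins overall — Team Beta's tickets skew toward the low-rate P1 group.)

the Platform team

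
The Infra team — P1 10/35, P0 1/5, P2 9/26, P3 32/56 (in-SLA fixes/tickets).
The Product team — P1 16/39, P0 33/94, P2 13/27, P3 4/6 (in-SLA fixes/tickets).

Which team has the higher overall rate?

P1: the Infra team 10/35 = 28.6%, the Product team 16/39 = 41.0% → the Product team
P0: the Infra team 1/5 = 20.0%, the Product team 33/94 = 35.1% → the Product team
P2: the Infra team 9/26 = 34.6%, the Product team 13/27 = 48.1% → the Product team
P3: the Infra team 32/56 = 57.1%, the Product team 4/6 = 66.7% → the Product team
Overall: the Infra team 52/122 = 42.6%, the Product team 66/166 = 39.8% → the Infra team
(The Product team wins every ticket group but the Infra team wins overall — the Product team's tickets skew toward the low-rate P0 group.)

the Infra team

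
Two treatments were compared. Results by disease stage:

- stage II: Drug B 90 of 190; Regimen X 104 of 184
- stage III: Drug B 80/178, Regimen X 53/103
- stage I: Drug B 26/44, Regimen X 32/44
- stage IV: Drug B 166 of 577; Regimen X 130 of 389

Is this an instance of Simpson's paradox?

Stage II: Drug B 90/190 = 47.4%, Regimen X 104/184 = 56.5% → Regimen X
Stage III: Drug B 80/178 = 44.9%, Regimen X 53/103 = 51.5% → Regimen X
Stage I: Drug B 26/44 = 59.1%, Regimen X 32/44 = 72.7% → Regimen X
Stage IV: Drug B 166/577 = 28.8%, Regimen X 130/389 = 33.4% → Regimen X
Overall: Drug B 362/989 = 36.6%, Regimen X 319/720 = 44.3% → Regimen X
Regimen X wins overall and in every disease group — no reversal.

No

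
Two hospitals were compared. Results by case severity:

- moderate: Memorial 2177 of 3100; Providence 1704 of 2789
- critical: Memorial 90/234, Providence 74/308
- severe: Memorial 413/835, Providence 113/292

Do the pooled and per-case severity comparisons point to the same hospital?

Yes

Moderate: Memorial 2177/3100 = 70.2%, Providence 1704/2789 = 61.1% → Memorial
Critical: Memorial 90/234 = 38.5%, Providence 74/308 = 24.0% → Memorial
Severe: Memorial 413/835 = 49.5%, Providence 113/292 = 38.7% → Memorial
Overall: Memorial 2680/4169 = 64.3%, Providence 1891/3389 = 55.8% → Memorial
Memorial wins overall and in every case group — no reversal.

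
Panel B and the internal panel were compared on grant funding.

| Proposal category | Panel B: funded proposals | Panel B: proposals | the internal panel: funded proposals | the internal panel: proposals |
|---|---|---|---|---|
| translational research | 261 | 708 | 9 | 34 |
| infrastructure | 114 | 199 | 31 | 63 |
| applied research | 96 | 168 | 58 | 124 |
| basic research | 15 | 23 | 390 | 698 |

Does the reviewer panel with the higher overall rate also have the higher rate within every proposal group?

Translational research: Panel B 261/708 = 36.9%, the internal panel 9/34 = 26.5% → Panel B
Infrastructure: Panel B 114/199 = 57.3%, the internal panel 31/63 = 49.2% → Panel B
Applied research: Panel B 96/168 = 57.1%, the internal panel 58/124 = 46.8% → Panel B
Basic research: Panel B 15/23 = 65.2%, the internal panel 390/698 = 55.9% → Panel B
Overall: Panel B 486/1098 = 44.3%, the internal panel 488/919 = 53.1% → the internal panel
Panel B wins each proposal group but the internal panel wins overall — the comparison reverses. Panel B's proposals skew toward translational research, which has a lower base rate.

No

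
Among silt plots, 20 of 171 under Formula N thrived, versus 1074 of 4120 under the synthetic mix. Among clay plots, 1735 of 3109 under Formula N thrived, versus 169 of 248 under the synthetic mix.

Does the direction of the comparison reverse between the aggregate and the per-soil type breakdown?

Silt: Formula N 20/171 = 11.7%, the synthetic mix 1074/4120 = 26.1% → the synthetic mix
Clay: Formula N 1735/3109 = 55.8%, the synthetic mix 169/248 = 68.1% → the synthetic mix
Overall: Formula N 1755/3280 = 53.5%, the synthetic mix 1243/4368 = 28.5% → Formula N
The synthetic mix wins each soil group but Formula N wins overall — the comparison reverses. The synthetic mix's plots skew toward silt, which has a lower base rate.

Yes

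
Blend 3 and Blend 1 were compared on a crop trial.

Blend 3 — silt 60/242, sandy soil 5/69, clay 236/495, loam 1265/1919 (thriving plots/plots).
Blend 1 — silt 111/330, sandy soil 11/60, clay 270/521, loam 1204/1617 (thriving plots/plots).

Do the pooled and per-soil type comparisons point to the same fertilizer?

Yes

Silt: Blend 3 60/242 = 24.8%, Blend 1 111/330 = 33.6% → Blend 1
Sandy soil: Blend 3 5/69 = 7.2%, Blend 1 11/60 = 18.3% → Blend 1
Clay: Blend 3 236/495 = 47.7%, Blend 1 270/521 = 51.8% → Blend 1
Loam: Blend 3 1265/1919 = 65.9%, Blend 1 1204/1617 = 74.5% → Blend 1
Overall: Blend 3 1566/2725 = 57.5%, Blend 1 1596/2528 = 63.1% → Blend 1
Blend 1 wins overall and in every soil group — no reversal.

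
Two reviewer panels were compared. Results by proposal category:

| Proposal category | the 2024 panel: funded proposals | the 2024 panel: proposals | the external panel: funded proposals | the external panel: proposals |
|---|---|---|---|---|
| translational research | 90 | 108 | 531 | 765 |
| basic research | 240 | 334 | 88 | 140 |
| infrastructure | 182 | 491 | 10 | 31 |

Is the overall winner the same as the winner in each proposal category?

No

Translational research: the 2024 panel 90/108 = 83.3%, the external panel 531/765 = 69.4% → the 2024 panel
Basic research: the 2024 panel 240/334 = 71.9%, the external panel 88/140 = 62.9% → the 2024 panel
Infrastructure: the 2024 panel 182/491 = 37.1%, the external panel 10/31 = 32.3% → the 2024 panel
Overall: the 2024 panel 512/933 = 54.9%, the external panel 629/936 = 67.2% → the external panel
The 2024 panel wins each proposal group but the external panel wins overall — the comparison reverses. The 2024 panel's proposals skew toward infrastructure, which has a lower base rate.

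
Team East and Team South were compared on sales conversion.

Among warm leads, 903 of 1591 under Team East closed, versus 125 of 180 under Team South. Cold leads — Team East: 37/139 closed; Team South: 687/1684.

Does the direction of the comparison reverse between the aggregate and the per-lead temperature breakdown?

Yes

Warm: Team East 903/1591 = 56.8%, Team South 125/180 = 69.4% → Team South
Cold: Team East 37/139 = 26.6%, Team South 687/1684 = 40.8% → Team South
Overall: Team East 940/1730 = 54.3%, Team South 812/1864 = 43.6% → Team East
Team South wins each lead group but Team East wins overall — the comparison reverses. Team South's leads skew toward cold, which has a lower base rate.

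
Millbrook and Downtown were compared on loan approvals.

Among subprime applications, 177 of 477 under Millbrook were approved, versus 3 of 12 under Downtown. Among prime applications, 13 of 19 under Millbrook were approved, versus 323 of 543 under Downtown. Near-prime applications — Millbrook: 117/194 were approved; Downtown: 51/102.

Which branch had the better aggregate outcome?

Subprime: Millbrook 177/477 = 37.1%, Downtown 3/12 = 25.0% → Millbrook
Prime: Millbrook 13/19 = 68.4%, Downtown 323/543 = 59.5% → Millbrook
Near-prime: Millbrook 117/194 = 60.3%, Downtown 51/102 = 50.0% → Millbrook
Overall: Millbrook 307/690 = 44.5%, Downtown 377/657 = 57.4% → Downtown
(Millbrook wins every credit group but Downtown wins overall — Millbrook's applications skew toward the low-rate subprime group.)

Downtown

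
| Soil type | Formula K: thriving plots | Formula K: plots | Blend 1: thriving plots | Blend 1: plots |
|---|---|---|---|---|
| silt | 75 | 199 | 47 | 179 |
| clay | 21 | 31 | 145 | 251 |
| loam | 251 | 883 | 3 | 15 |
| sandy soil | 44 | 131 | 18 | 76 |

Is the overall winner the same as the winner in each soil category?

No

Silt: Formula K 75/199 = 37.7%, Blend 1 47/179 = 26.3% → Formula K
Clay: Formula K 21/31 = 67.7%, Blend 1 145/251 = 57.8% → Formula K
Loam: Formula K 251/883 = 28.4%, Blend 1 3/15 = 20.0% → Formula K
Sandy soil: Formula K 44/131 = 33.6%, Blend 1 18/76 = 23.7% → Formula K
Overall: Formula K 391/1244 = 31.4%, Blend 1 213/521 = 40.9% → Blend 1
Formula K wins each soil group but Blend 1 wins overall — the comparison reverses. Formula K's plots skew toward loam, which has a lower base rate.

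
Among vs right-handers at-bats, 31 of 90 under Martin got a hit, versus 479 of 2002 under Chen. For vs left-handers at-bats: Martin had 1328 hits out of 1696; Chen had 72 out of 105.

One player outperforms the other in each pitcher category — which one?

Vs right-handers: Martin 31/90 = 34.4%, Chen 479/2002 = 23.9% → Martin
Vs left-handers: Martin 1328/1696 = 78.3%, Chen 72/105 = 68.6% → Martin
Martin has the higher rate in both groups.

Martin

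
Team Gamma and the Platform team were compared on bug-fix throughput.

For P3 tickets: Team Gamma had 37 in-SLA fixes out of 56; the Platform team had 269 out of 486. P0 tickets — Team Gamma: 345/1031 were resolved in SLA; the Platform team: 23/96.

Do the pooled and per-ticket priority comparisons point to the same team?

No

P3: Team Gamma 37/56 = 66.1%, the Platform team 269/486 = 55.3% → Team Gamma
P0: Team Gamma 345/1031 = 33.5%, the Platform team 23/96 = 24.0% → Team Gamma
Overall: Team Gamma 382/1087 = 35.1%, the Platform team 292/582 = 50.2% → the Platform team
Team Gamma wins each ticket group but the Platform team wins overall — the comparison reverses. Team Gamma's tickets skew toward P0, which has a lower base rate.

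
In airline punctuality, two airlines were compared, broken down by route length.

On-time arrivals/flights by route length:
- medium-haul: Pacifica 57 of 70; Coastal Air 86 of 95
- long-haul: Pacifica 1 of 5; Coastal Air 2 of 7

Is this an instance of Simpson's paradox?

Medium-haul: Pacifica 57/70 = 81.4%, Coastal Air 86/95 = 90.5% → Coastal Air
Long-haul: Pacifica 1/5 = 20.0%, Coastal Air 2/7 = 28.6% → Coastal Air
Overall: Pacifica 58/75 = 77.3%, Coastal Air 88/102 = 86.3% → Coastal Air
Coastal Air wins overall and in every route group — no reversal.

No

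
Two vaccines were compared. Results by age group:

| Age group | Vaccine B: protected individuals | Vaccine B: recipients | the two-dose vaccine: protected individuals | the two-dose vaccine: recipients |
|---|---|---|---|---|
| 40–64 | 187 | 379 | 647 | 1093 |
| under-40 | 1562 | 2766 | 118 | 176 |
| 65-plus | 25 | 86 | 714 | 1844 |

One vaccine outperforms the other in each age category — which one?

the two-dose vaccine

40–64: Vaccine B 187/379 = 49.3%, the two-dose vaccine 647/1093 = 59.2% → the two-dose vaccine
Under-40: Vaccine B 1562/2766 = 56.5%, the two-dose vaccine 118/176 = 67.0% → the two-dose vaccine
65-plus: Vaccine B 25/86 = 29.1%, the two-dose vaccine 714/1844 = 38.7% → the two-dose vaccine
The two-dose vaccine has the higher rate in all 3 groups.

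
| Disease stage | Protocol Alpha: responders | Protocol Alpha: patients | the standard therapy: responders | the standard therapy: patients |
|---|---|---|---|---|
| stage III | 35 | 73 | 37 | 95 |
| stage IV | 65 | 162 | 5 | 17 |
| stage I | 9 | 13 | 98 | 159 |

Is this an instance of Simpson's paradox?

Yes

Stage III: Protocol Alpha 35/73 = 47.9%, the standard therapy 37/95 = 38.9% → Protocol Alpha
Stage IV: Protocol Alpha 65/162 = 40.1%, the standard therapy 5/17 = 29.4% → Protocol Alpha
Stage I: Protocol Alpha 9/13 = 69.2%, the standard therapy 98/159 = 61.6% → Protocol Alpha
Overall: Protocol Alpha 109/248 = 44.0%, the standard therapy 140/271 = 51.7% → the standard therapy
Protocol Alpha wins each disease group but the standard therapy wins overall — the comparison reverses. Protocol Alpha's patients skew toward stage IV, which has a lower base rate.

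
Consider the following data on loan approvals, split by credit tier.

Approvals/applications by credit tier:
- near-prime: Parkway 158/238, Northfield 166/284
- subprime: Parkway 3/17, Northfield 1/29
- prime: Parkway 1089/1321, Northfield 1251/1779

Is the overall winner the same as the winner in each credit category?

Near-prime: Parkway 158/238 = 66.4%, Northfield 166/284 = 58.5% → Parkway
Subprime: Parkway 3/17 = 17.6%, Northfield 1/29 = 3.4% → Parkway
Prime: Parkway 1089/1321 = 82.4%, Northfield 1251/1779 = 70.3% → Parkway
Overall: Parkway 1250/1576 = 79.3%, Northfield 1418/2092 = 67.8% → Parkway
Parkway wins overall and in every credit group — no reversal.

Yes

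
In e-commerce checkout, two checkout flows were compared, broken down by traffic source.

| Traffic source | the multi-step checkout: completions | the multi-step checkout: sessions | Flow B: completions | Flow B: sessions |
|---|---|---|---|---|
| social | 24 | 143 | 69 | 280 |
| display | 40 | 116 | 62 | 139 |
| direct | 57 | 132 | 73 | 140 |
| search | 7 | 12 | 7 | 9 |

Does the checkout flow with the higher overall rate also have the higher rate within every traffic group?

Social: the multi-step checkout 24/143 = 16.8%, Flow B 69/280 = 24.6% → Flow B
Display: the multi-step checkout 40/116 = 34.5%, Flow B 62/139 = 44.6% → Flow B
Direct: the multi-step checkout 57/132 = 43.2%, Flow B 73/140 = 52.1% → Flow B
Search: the multi-step checkout 7/12 = 58.3%, Flow B 7/9 = 77.8% → Flow B
Overall: the multi-step checkout 128/403 = 31.8%, Flow B 211/568 = 37.1% → Flow B
Flow B wins overall and in every traffic group — no reversal.

Yes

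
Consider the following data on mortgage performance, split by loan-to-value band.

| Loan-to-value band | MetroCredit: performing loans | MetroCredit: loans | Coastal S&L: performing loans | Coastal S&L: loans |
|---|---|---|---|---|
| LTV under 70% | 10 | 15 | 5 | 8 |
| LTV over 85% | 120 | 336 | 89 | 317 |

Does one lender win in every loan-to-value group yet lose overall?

No

LTV under 70%: MetroCredit 10/15 = 66.7%, Coastal S&L 5/8 = 62.5% → MetroCredit
LTV over 85%: MetroCredit 120/336 = 35.7%, Coastal S&L 89/317 = 28.1% → MetroCredit
Overall: MetroCredit 130/351 = 37.0%, Coastal S&L 94/325 = 28.9% → MetroCredit
MetroCredit wins overall and in every loan-to-value group — no reversal.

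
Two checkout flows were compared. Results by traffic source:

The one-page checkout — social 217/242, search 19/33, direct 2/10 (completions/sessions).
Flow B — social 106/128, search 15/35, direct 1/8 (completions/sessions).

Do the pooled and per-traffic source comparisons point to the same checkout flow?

Yes

Social: the one-page checkout 217/242 = 89.7%, Flow B 106/128 = 82.8% → the one-page checkout
Search: the one-page checkout 19/33 = 57.6%, Flow B 15/35 = 42.9% → the one-page checkout
Direct: the one-page checkout 2/10 = 20.0%, Flow B 1/8 = 12.5% → the one-page checkout
Overall: the one-page checkout 238/285 = 83.5%, Flow B 122/171 = 71.3% → the one-page checkout
The one-page checkout wins overall and in every traffic group — no reversal.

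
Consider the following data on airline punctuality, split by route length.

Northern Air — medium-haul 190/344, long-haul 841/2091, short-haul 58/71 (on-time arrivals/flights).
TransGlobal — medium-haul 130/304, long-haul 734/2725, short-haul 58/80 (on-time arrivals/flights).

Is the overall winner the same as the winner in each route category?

Medium-haul: Northern Air 190/344 = 55.2%, TransGlobal 130/304 = 42.8% → Northern Air
Long-haul: Northern Air 841/2091 = 40.2%, TransGlobal 734/2725 = 26.9% → Northern Air
Short-haul: Northern Air 58/71 = 81.7%, TransGlobal 58/80 = 72.5% → Northern Air
Overall: Northern Air 1089/2506 = 43.5%, TransGlobal 922/3109 = 29.7% → Northern Air
Northern Air wins overall and in every route group — no reversal.

Yes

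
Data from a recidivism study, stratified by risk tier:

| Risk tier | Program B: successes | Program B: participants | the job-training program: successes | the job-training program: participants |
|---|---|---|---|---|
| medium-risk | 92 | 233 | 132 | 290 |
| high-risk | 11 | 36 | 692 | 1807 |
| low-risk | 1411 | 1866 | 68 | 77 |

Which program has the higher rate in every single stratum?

the job-training program

Medium-risk: Program B 92/233 = 39.5%, the job-training program 132/290 = 45.5% → the job-training program
High-risk: Program B 11/36 = 30.6%, the job-training program 692/1807 = 38.3% → the job-training program
Low-risk: Program B 1411/1866 = 75.6%, the job-training program 68/77 = 88.3% → the job-training program
The job-training program has the higher rate in all 3 groups.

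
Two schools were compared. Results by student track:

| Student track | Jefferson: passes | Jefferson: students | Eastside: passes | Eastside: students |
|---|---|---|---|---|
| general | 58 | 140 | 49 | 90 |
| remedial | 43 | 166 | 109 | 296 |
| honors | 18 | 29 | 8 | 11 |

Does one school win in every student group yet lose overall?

General: Jefferson 58/140 = 41.4%, Eastside 49/90 = 54.4% → Eastside
Remedial: Jefferson 43/166 = 25.9%, Eastside 109/296 = 36.8% → Eastside
Honors: Jefferson 18/29 = 62.1%, Eastside 8/11 = 72.7% → Eastside
Overall: Jefferson 119/335 = 35.5%, Eastside 166/397 = 41.8% → Eastside
Eastside wins overall and in every student group — no reversal.

No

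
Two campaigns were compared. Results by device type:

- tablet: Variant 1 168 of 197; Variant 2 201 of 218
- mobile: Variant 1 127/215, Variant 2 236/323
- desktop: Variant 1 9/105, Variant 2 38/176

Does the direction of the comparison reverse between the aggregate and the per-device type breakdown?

No

Tablet: Variant 1 168/197 = 85.3%, Variant 2 201/218 = 92.2% → Variant 2
Mobile: Variant 1 127/215 = 59.1%, Variant 2 236/323 = 73.1% → Variant 2
Desktop: Variant 1 9/105 = 8.6%, Variant 2 38/176 = 21.6% → Variant 2
Overall: Variant 1 304/517 = 58.8%, Variant 2 475/717 = 66.2% → Variant 2
Variant 2 wins overall and in every device group — no reversal.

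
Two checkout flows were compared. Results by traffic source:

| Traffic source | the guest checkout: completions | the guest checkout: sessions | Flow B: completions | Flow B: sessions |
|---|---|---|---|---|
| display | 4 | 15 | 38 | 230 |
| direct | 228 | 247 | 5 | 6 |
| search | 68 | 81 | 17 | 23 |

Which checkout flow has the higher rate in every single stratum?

Display: the guest checkout 4/15 = 26.7%, Flow B 38/230 = 16.5% → the guest checkout
Direct: the guest checkout 228/247 = 92.3%, Flow B 5/6 = 83.3% → the guest checkout
Search: the guest checkout 68/81 = 84.0%, Flow B 17/23 = 73.9% → the guest checkout
The guest checkout has the higher rate in all 3 groups.

the guest checkout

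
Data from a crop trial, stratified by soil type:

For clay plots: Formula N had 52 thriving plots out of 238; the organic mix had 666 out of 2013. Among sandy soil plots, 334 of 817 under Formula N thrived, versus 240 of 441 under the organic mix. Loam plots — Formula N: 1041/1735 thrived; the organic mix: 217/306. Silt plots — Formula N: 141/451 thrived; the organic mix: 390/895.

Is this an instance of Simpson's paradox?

Yes

Clay: Formula N 52/238 = 21.8%, the organic mix 666/2013 = 33.1% → the organic mix
Sandy soil: Formula N 334/817 = 40.9%, the organic mix 240/441 = 54.4% → the organic mix
Loam: Formula N 1041/1735 = 60.0%, the organic mix 217/306 = 70.9% → the organic mix
Silt: Formula N 141/451 = 31.3%, the organic mix 390/895 = 43.6% → the organic mix
Overall: Formula N 1568/3241 = 48.4%, the organic mix 1513/3655 = 41.4% → Formula N
The organic mix wins each soil group but Formula N wins overall — the comparison reverses. The organic mix's plots skew toward clay, which has a lower base rate.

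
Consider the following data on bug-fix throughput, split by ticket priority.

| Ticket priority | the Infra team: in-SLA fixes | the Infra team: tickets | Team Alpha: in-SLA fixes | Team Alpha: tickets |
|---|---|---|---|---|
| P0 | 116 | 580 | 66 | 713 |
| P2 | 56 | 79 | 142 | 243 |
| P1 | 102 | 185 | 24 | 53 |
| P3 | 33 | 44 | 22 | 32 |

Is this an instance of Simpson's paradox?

No

P0: the Infra team 116/580 = 20.0%, Team Alpha 66/713 = 9.3% → the Infra team
P2: the Infra team 56/79 = 70.9%, Team Alpha 142/243 = 58.4% → the Infra team
P1: the Infra team 102/185 = 55.1%, Team Alpha 24/53 = 45.3% → the Infra team
P3: the Infra team 33/44 = 75.0%, Team Alpha 22/32 = 68.8% → the Infra team
Overall: the Infra team 307/888 = 34.6%, Team Alpha 254/1041 = 24.4% → the Infra team
The Infra team wins overall and in every ticket group — no reversal.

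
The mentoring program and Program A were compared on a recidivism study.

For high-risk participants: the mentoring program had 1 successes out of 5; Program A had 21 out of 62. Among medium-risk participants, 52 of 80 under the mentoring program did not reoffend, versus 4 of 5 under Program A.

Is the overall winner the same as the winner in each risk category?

High-risk: the mentoring program 1/5 = 20.0%, Program A 21/62 = 33.9% → Program A
Medium-risk: the mentoring program 52/80 = 65.0%, Program A 4/5 = 80.0% → Program A
Overall: the mentoring program 53/85 = 62.4%, Program A 25/67 = 37.3% → the mentoring program
Program A wins each risk group but the mentoring program wins overall — the comparison reverses. Program A's participants skew toward high-risk, which has a lower base rate.

No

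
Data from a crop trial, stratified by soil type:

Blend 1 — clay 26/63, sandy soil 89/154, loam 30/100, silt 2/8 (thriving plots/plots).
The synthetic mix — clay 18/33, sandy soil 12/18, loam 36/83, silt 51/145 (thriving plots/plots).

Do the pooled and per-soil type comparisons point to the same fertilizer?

Clay: Blend 1 26/63 = 41.3%, the synthetic mix 18/33 = 54.5% → the synthetic mix
Sandy soil: Blend 1 89/154 = 57.8%, the synthetic mix 12/18 = 66.7% → the synthetic mix
Loam: Blend 1 30/100 = 30.0%, the synthetic mix 36/83 = 43.4% → the synthetic mix
Silt: Blend 1 2/8 = 25.0%, the synthetic mix 51/145 = 35.2% → the synthetic mix
Overall: Blend 1 147/325 = 45.2%, the synthetic mix 117/279 = 41.9% → Blend 1
The synthetic mix wins each soil group but Blend 1 wins overall — the comparison reverses. The synthetic mix's plots skew toward silt, which has a lower base rate.

No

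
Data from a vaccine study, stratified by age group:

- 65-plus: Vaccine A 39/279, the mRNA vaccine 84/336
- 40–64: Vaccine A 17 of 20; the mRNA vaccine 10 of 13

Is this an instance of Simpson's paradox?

65-plus: Vaccine A 39/279 = 14.0%, the mRNA vaccine 84/336 = 25.0% → the mRNA vaccine
40–64: Vaccine A 17/20 = 85.0%, the mRNA vaccine 10/13 = 76.9% → Vaccine A
Overall: Vaccine A 56/299 = 18.7%, the mRNA vaccine 94/349 = 26.9% → the mRNA vaccine
Neither sweeps: Vaccine A wins 1 of 2 groups, the mRNA vaccine wins 1. The mRNA vaccine wins overall but not every group — no Simpson reversal.

No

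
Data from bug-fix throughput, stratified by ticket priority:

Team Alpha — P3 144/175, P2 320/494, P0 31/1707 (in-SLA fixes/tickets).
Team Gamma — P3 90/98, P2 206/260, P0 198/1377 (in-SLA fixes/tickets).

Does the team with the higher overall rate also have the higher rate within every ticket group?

Yes

P3: Team Alpha 144/175 = 82.3%, Team Gamma 90/98 = 91.8% → Team Gamma
P2: Team Alpha 320/494 = 64.8%, Team Gamma 206/260 = 79.2% → Team Gamma
P0: Team Alpha 31/1707 = 1.8%, Team Gamma 198/1377 = 14.4% → Team Gamma
Overall: Team Alpha 495/2376 = 20.8%, Team Gamma 494/1735 = 28.5% → Team Gamma
Team Gamma wins overall and in every ticket group — no reversal.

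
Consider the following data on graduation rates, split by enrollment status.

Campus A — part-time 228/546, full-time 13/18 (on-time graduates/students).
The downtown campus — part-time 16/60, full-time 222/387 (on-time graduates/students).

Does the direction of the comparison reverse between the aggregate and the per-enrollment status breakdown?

Yes

Part-time: Campus A 228/546 = 41.8%, the downtown campus 16/60 = 26.7% → Campus A
Full-time: Campus A 13/18 = 72.2%, the downtown campus 222/387 = 57.4% → Campus A
Overall: Campus A 241/564 = 42.7%, the downtown campus 238/447 = 53.2% → the downtown campus
Campus A wins each enrollment group but the downtown campus wins overall — the comparison reverses. Campus A's students skew toward part-time, which has a lower base rate.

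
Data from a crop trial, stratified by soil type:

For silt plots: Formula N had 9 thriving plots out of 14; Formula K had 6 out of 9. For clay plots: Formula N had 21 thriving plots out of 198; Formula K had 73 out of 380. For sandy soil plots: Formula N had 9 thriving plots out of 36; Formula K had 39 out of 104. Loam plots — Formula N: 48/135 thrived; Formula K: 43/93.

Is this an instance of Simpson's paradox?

Silt: Formula N 9/14 = 64.3%, Formula K 6/9 = 66.7% → Formula K
Clay: Formula N 21/198 = 10.6%, Formula K 73/380 = 19.2% → Formula K
Sandy soil: Formula N 9/36 = 25.0%, Formula K 39/104 = 37.5% → Formula K
Loam: Formula N 48/135 = 35.6%, Formula K 43/93 = 46.2% → Formula K
Overall: Formula N 87/383 = 22.7%, Formula K 161/586 = 27.5% → Formula K
Formula K wins overall and in every soil group — no reversal.

No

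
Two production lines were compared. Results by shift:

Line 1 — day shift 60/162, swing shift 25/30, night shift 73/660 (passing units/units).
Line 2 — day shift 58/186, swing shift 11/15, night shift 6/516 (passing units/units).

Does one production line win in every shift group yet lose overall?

No

Day shift: Line 1 60/162 = 37.0%, Line 2 58/186 = 31.2% → Line 1
Swing shift: Line 1 25/30 = 83.3%, Line 2 11/15 = 73.3% → Line 1
Night shift: Line 1 73/660 = 11.1%, Line 2 6/516 = 1.2% → Line 1
Overall: Line 1 158/852 = 18.5%, Line 2 75/717 = 10.5% → Line 1
Line 1 wins overall and in every shift group — no reversal.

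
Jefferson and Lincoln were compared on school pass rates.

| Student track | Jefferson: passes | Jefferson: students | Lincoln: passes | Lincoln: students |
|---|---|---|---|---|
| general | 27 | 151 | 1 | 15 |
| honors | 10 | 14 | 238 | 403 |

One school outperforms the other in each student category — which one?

General: Jefferson 27/151 = 17.9%, Lincoln 1/15 = 6.7% → Jefferson
Honors: Jefferson 10/14 = 71.4%, Lincoln 238/403 = 59.1% → Jefferson
Jefferson has the higher rate in both groups.

Jefferson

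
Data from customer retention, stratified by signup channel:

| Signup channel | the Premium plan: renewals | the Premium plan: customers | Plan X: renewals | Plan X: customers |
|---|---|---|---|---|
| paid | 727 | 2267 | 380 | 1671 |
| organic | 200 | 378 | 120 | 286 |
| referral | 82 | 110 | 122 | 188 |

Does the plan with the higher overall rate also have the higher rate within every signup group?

Yes

Paid: the Premium plan 727/2267 = 32.1%, Plan X 380/1671 = 22.7% → the Premium plan
Organic: the Premium plan 200/378 = 52.9%, Plan X 120/286 = 42.0% → the Premium plan
Referral: the Premium plan 82/110 = 74.5%, Plan X 122/188 = 64.9% → the Premium plan
Overall: the Premium plan 1009/2755 = 36.6%, Plan X 622/2145 = 29.0% → the Premium plan
The Premium plan wins overall and in every signup group — no reversal.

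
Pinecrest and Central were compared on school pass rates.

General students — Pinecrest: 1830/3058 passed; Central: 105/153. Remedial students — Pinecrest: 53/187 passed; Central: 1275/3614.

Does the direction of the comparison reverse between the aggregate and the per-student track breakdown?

General: Pinecrest 1830/3058 = 59.8%, Central 105/153 = 68.6% → Central
Remedial: Pinecrest 53/187 = 28.3%, Central 1275/3614 = 35.3% → Central
Overall: Pinecrest 1883/3245 = 58.0%, Central 1380/3767 = 36.6% → Pinecrest
Central wins each student group but Pinecrest wins overall — the comparison reverses. Central's students skew toward remedial, which has a lower base rate.

Yes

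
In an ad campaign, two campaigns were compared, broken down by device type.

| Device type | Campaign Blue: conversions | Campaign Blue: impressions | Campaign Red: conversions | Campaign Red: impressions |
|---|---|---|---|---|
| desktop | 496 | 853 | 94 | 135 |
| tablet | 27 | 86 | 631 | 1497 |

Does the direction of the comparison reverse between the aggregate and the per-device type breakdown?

Yes

Desktop: Campaign Blue 496/853 = 58.1%, Campaign Red 94/135 = 69.6% → Campaign Red
Tablet: Campaign Blue 27/86 = 31.4%, Campaign Red 631/1497 = 42.2% → Campaign Red
Overall: Campaign Blue 523/939 = 55.7%, Campaign Red 725/1632 = 44.4% → Campaign Blue
Campaign Red wins each device group but Campaign Blue wins overall — the comparison reverses. Campaign Red's impressions skew toward tablet, which has a lower base rate.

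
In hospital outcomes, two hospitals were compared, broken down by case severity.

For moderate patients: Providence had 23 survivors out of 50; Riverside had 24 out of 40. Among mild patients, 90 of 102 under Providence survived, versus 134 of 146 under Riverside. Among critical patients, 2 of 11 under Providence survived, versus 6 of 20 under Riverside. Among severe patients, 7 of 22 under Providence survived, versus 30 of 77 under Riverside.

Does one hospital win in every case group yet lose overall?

Moderate: Providence 23/50 = 46.0%, Riverside 24/40 = 60.0% → Riverside
Mild: Providence 90/102 = 88.2%, Riverside 134/146 = 91.8% → Riverside
Critical: Providence 2/11 = 18.2%, Riverside 6/20 = 30.0% → Riverside
Severe: Providence 7/22 = 31.8%, Riverside 30/77 = 39.0% → Riverside
Overall: Providence 122/185 = 65.9%, Riverside 194/283 = 68.6% → Riverside
Riverside wins overall and in every case group — no reversal.

No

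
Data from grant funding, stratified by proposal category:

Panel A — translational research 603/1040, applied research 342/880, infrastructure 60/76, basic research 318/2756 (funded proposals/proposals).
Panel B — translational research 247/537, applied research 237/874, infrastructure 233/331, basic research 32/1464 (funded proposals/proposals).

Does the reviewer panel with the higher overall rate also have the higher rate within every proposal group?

Translational research: Panel A 603/1040 = 58.0%, Panel B 247/537 = 46.0% → Panel A
Applied research: Panel A 342/880 = 38.9%, Panel B 237/874 = 27.1% → Panel A
Infrastructure: Panel A 60/76 = 78.9%, Panel B 233/331 = 70.4% → Panel A
Basic research: Panel A 318/2756 = 11.5%, Panel B 32/1464 = 2.2% → Panel A
Overall: Panel A 1323/4752 = 27.8%, Panel B 749/3206 = 23.4% → Panel A
Panel A wins overall and in every proposal group — no reversal.

Yes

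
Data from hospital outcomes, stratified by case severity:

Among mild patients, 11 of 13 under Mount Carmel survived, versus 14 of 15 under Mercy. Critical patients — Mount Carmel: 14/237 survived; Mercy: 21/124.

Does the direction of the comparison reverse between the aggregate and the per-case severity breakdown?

Mild: Mount Carmel 11/13 = 84.6%, Mercy 14/15 = 93.3% → Mercy
Critical: Mount Carmel 14/237 = 5.9%, Mercy 21/124 = 16.9% → Mercy
Overall: Mount Carmel 25/250 = 10.0%, Mercy 35/139 = 25.2% → Mercy
Mercy wins overall and in every case group — no reversal.

No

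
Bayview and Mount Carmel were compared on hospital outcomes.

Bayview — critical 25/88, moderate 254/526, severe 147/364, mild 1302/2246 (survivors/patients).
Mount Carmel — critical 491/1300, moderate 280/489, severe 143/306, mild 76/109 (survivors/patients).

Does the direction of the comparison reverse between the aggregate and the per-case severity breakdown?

Critical: Bayview 25/88 = 28.4%, Mount Carmel 491/1300 = 37.8% → Mount Carmel
Moderate: Bayview 254/526 = 48.3%, Mount Carmel 280/489 = 57.3% → Mount Carmel
Severe: Bayview 147/364 = 40.4%, Mount Carmel 143/306 = 46.7% → Mount Carmel
Mild: Bayview 1302/2246 = 58.0%, Mount Carmel 76/109 = 69.7% → Mount Carmel
Overall: Bayview 1728/3224 = 53.6%, Mount Carmel 990/2204 = 44.9% → Bayview
Mount Carmel wins each case group but Bayview wins overall — the comparison reverses. Mount Carmel's patients skew toward critical, which has a lower base rate.

Yes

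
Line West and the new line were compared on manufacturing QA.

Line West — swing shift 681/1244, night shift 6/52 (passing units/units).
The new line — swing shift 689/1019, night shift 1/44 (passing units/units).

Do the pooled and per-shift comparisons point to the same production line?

No

Swing shift: Line West 681/1244 = 54.7%, the new line 689/1019 = 67.6% → the new line
Night shift: Line West 6/52 = 11.5%, the new line 1/44 = 2.3% → Line West
Overall: Line West 687/1296 = 53.0%, the new line 690/1063 = 64.9% → the new line
Neither sweeps: Line West wins 1 of 2 groups, the new line wins 1. The new line wins overall but not every group — no Simpson reversal.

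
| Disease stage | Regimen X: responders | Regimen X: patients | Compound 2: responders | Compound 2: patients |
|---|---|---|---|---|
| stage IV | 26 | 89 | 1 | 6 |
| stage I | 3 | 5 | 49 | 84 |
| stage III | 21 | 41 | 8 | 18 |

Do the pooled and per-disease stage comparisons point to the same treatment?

Stage IV: Regimen X 26/89 = 29.2%, Compound 2 1/6 = 16.7% → Regimen X
Stage I: Regimen X 3/5 = 60.0%, Compound 2 49/84 = 58.3% → Regimen X
Stage III: Regimen X 21/41 = 51.2%, Compound 2 8/18 = 44.4% → Regimen X
Overall: Regimen X 50/135 = 37.0%, Compound 2 58/108 = 53.7% → Compound 2
Regimen X wins each disease group but Compound 2 wins overall — the comparison reverses. Regimen X's patients skew toward stage IV, which has a lower base rate.

No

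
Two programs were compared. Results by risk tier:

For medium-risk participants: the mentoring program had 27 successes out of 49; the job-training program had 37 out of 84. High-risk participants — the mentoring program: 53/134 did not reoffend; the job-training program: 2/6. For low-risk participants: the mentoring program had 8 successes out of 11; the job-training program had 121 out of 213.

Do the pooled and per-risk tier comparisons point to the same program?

Medium-risk: the mentoring program 27/49 = 55.1%, the job-training program 37/84 = 44.0% → the mentoring program
High-risk: the mentoring program 53/134 = 39.6%, the job-training program 2/6 = 33.3% → the mentoring program
Low-risk: the mentoring program 8/11 = 72.7%, the job-training program 121/213 = 56.8% → the mentoring program
Overall: the mentoring program 88/194 = 45.4%, the job-training program 160/303 = 52.8% → the job-training program
The mentoring program wins each risk group but the job-training program wins overall — the comparison reverses. The mentoring program's participants skew toward high-risk, which has a lower base rate.

No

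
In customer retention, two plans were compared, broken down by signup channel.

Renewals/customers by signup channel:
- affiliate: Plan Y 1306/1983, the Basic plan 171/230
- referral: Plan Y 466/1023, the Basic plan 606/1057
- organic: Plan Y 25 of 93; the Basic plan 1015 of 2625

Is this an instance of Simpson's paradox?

Yes

Affiliate: Plan Y 1306/1983 = 65.9%, the Basic plan 171/230 = 74.3% → the Basic plan
Referral: Plan Y 466/1023 = 45.6%, the Basic plan 606/1057 = 57.3% → the Basic plan
Organic: Plan Y 25/93 = 26.9%, the Basic plan 1015/2625 = 38.7% → the Basic plan
Overall: Plan Y 1797/3099 = 58.0%, the Basic plan 1792/3912 = 45.8% → Plan Y
The Basic plan wins each signup group but Plan Y wins overall — the comparison reverses. The Basic plan's customers skew toward organic, which has a lower base rate.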